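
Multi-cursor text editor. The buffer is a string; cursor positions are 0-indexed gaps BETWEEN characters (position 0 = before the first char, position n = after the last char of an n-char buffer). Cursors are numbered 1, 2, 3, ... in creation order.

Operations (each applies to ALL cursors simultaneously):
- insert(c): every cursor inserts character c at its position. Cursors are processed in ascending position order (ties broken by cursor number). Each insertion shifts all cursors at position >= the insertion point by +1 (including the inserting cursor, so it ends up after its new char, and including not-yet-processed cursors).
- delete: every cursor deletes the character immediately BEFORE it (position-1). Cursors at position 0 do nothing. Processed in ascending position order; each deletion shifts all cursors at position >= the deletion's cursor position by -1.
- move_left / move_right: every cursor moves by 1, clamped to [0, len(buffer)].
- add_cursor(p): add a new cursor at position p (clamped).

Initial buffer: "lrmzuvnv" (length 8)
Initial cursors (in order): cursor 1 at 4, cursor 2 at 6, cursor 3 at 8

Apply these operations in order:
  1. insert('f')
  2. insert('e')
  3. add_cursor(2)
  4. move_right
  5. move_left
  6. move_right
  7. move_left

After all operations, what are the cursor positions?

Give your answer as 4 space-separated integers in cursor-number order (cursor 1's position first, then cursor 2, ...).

Answer: 6 10 13 2

Derivation:
After op 1 (insert('f')): buffer="lrmzfuvfnvf" (len 11), cursors c1@5 c2@8 c3@11, authorship ....1..2..3
After op 2 (insert('e')): buffer="lrmzfeuvfenvfe" (len 14), cursors c1@6 c2@10 c3@14, authorship ....11..22..33
After op 3 (add_cursor(2)): buffer="lrmzfeuvfenvfe" (len 14), cursors c4@2 c1@6 c2@10 c3@14, authorship ....11..22..33
After op 4 (move_right): buffer="lrmzfeuvfenvfe" (len 14), cursors c4@3 c1@7 c2@11 c3@14, authorship ....11..22..33
After op 5 (move_left): buffer="lrmzfeuvfenvfe" (len 14), cursors c4@2 c1@6 c2@10 c3@13, authorship ....11..22..33
After op 6 (move_right): buffer="lrmzfeuvfenvfe" (len 14), cursors c4@3 c1@7 c2@11 c3@14, authorship ....11..22..33
After op 7 (move_left): buffer="lrmzfeuvfenvfe" (len 14), cursors c4@2 c1@6 c2@10 c3@13, authorship ....11..22..33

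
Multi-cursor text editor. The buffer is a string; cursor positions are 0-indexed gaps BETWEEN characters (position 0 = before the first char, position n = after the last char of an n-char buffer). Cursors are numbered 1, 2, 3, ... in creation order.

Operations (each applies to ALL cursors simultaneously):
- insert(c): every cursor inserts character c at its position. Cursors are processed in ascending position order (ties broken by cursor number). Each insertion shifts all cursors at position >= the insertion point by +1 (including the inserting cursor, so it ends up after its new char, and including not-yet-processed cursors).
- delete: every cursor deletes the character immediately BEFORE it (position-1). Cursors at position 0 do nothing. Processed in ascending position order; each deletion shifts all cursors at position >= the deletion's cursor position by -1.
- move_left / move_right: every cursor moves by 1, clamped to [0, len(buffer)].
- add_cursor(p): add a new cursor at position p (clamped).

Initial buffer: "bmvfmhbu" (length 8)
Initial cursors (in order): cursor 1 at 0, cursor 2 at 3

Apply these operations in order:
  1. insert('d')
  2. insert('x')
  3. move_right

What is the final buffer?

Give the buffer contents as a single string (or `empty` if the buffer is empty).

Answer: dxbmvdxfmhbu

Derivation:
After op 1 (insert('d')): buffer="dbmvdfmhbu" (len 10), cursors c1@1 c2@5, authorship 1...2.....
After op 2 (insert('x')): buffer="dxbmvdxfmhbu" (len 12), cursors c1@2 c2@7, authorship 11...22.....
After op 3 (move_right): buffer="dxbmvdxfmhbu" (len 12), cursors c1@3 c2@8, authorship 11...22.....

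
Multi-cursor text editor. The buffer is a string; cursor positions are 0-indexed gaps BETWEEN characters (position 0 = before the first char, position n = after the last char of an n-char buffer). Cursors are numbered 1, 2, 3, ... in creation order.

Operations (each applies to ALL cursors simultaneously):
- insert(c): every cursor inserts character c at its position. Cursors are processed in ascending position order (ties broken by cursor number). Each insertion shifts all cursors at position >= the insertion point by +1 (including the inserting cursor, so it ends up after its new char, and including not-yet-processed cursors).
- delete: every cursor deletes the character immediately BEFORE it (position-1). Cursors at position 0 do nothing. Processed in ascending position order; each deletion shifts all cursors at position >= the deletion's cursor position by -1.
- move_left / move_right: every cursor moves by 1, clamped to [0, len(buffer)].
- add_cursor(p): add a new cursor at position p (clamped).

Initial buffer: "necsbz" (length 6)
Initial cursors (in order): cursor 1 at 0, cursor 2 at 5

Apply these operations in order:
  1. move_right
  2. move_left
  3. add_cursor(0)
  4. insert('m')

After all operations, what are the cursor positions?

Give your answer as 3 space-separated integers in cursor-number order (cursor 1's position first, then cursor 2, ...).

Answer: 2 8 2

Derivation:
After op 1 (move_right): buffer="necsbz" (len 6), cursors c1@1 c2@6, authorship ......
After op 2 (move_left): buffer="necsbz" (len 6), cursors c1@0 c2@5, authorship ......
After op 3 (add_cursor(0)): buffer="necsbz" (len 6), cursors c1@0 c3@0 c2@5, authorship ......
After op 4 (insert('m')): buffer="mmnecsbmz" (len 9), cursors c1@2 c3@2 c2@8, authorship 13.....2.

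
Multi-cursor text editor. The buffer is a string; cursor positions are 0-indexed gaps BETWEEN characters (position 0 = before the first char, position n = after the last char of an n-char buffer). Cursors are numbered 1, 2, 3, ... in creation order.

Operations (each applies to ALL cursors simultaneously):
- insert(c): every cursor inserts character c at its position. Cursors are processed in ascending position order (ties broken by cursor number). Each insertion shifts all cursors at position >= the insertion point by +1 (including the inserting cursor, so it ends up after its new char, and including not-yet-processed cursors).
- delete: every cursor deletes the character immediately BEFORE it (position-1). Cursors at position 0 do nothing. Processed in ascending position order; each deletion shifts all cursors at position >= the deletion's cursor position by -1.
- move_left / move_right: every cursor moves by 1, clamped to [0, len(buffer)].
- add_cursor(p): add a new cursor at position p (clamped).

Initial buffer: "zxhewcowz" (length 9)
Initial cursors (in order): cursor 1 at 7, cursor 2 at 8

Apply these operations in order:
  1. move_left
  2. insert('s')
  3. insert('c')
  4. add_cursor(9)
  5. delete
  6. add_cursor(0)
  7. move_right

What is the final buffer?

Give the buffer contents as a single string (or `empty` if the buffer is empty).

After op 1 (move_left): buffer="zxhewcowz" (len 9), cursors c1@6 c2@7, authorship .........
After op 2 (insert('s')): buffer="zxhewcsoswz" (len 11), cursors c1@7 c2@9, authorship ......1.2..
After op 3 (insert('c')): buffer="zxhewcscoscwz" (len 13), cursors c1@8 c2@11, authorship ......11.22..
After op 4 (add_cursor(9)): buffer="zxhewcscoscwz" (len 13), cursors c1@8 c3@9 c2@11, authorship ......11.22..
After op 5 (delete): buffer="zxhewcsswz" (len 10), cursors c1@7 c3@7 c2@8, authorship ......12..
After op 6 (add_cursor(0)): buffer="zxhewcsswz" (len 10), cursors c4@0 c1@7 c3@7 c2@8, authorship ......12..
After op 7 (move_right): buffer="zxhewcsswz" (len 10), cursors c4@1 c1@8 c3@8 c2@9, authorship ......12..

Answer: zxhewcsswz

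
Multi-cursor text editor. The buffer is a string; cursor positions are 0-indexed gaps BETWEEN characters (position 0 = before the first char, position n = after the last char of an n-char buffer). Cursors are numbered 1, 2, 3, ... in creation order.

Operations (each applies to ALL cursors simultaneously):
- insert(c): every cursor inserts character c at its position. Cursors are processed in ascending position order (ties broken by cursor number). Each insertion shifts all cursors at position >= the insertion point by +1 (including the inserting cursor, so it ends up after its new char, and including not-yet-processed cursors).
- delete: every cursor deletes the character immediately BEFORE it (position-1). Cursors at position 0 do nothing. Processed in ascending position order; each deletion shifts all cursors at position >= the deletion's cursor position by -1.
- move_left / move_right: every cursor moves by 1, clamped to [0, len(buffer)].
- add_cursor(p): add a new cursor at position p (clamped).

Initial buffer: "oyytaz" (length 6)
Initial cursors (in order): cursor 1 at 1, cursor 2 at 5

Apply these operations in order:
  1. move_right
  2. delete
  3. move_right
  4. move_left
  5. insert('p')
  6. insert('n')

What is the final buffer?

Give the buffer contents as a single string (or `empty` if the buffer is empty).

Answer: opnytpna

Derivation:
After op 1 (move_right): buffer="oyytaz" (len 6), cursors c1@2 c2@6, authorship ......
After op 2 (delete): buffer="oyta" (len 4), cursors c1@1 c2@4, authorship ....
After op 3 (move_right): buffer="oyta" (len 4), cursors c1@2 c2@4, authorship ....
After op 4 (move_left): buffer="oyta" (len 4), cursors c1@1 c2@3, authorship ....
After op 5 (insert('p')): buffer="opytpa" (len 6), cursors c1@2 c2@5, authorship .1..2.
After op 6 (insert('n')): buffer="opnytpna" (len 8), cursors c1@3 c2@7, authorship .11..22.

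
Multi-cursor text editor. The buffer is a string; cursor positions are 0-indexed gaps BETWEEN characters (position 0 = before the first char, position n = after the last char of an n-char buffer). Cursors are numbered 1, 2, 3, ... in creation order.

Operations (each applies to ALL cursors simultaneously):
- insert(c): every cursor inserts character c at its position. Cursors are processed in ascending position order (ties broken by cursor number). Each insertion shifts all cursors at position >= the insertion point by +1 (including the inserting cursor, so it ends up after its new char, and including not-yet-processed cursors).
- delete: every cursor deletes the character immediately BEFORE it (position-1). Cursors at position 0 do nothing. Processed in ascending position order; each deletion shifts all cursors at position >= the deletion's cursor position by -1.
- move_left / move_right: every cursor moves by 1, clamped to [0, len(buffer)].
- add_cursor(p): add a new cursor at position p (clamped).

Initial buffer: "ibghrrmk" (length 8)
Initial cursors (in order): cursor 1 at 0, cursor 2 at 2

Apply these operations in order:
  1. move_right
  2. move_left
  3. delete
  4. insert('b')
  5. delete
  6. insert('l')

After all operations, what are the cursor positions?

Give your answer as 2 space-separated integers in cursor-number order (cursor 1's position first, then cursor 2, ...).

Answer: 1 3

Derivation:
After op 1 (move_right): buffer="ibghrrmk" (len 8), cursors c1@1 c2@3, authorship ........
After op 2 (move_left): buffer="ibghrrmk" (len 8), cursors c1@0 c2@2, authorship ........
After op 3 (delete): buffer="ighrrmk" (len 7), cursors c1@0 c2@1, authorship .......
After op 4 (insert('b')): buffer="bibghrrmk" (len 9), cursors c1@1 c2@3, authorship 1.2......
After op 5 (delete): buffer="ighrrmk" (len 7), cursors c1@0 c2@1, authorship .......
After op 6 (insert('l')): buffer="lilghrrmk" (len 9), cursors c1@1 c2@3, authorship 1.2......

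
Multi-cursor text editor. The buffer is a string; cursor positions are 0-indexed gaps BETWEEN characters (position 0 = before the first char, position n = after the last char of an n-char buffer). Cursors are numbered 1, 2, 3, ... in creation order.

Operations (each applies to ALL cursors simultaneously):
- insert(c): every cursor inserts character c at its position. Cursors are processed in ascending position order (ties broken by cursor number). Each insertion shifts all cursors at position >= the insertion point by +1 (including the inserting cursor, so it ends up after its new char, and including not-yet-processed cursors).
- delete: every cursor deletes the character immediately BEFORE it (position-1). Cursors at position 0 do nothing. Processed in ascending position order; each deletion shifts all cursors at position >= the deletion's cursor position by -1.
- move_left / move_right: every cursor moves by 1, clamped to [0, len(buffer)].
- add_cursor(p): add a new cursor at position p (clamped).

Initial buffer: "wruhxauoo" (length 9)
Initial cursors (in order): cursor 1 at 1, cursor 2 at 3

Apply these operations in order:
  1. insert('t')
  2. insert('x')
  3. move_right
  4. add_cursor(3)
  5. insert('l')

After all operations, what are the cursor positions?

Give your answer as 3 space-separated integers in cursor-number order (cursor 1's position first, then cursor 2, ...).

After op 1 (insert('t')): buffer="wtruthxauoo" (len 11), cursors c1@2 c2@5, authorship .1..2......
After op 2 (insert('x')): buffer="wtxrutxhxauoo" (len 13), cursors c1@3 c2@7, authorship .11..22......
After op 3 (move_right): buffer="wtxrutxhxauoo" (len 13), cursors c1@4 c2@8, authorship .11..22......
After op 4 (add_cursor(3)): buffer="wtxrutxhxauoo" (len 13), cursors c3@3 c1@4 c2@8, authorship .11..22......
After op 5 (insert('l')): buffer="wtxlrlutxhlxauoo" (len 16), cursors c3@4 c1@6 c2@11, authorship .113.1.22.2.....

Answer: 6 11 4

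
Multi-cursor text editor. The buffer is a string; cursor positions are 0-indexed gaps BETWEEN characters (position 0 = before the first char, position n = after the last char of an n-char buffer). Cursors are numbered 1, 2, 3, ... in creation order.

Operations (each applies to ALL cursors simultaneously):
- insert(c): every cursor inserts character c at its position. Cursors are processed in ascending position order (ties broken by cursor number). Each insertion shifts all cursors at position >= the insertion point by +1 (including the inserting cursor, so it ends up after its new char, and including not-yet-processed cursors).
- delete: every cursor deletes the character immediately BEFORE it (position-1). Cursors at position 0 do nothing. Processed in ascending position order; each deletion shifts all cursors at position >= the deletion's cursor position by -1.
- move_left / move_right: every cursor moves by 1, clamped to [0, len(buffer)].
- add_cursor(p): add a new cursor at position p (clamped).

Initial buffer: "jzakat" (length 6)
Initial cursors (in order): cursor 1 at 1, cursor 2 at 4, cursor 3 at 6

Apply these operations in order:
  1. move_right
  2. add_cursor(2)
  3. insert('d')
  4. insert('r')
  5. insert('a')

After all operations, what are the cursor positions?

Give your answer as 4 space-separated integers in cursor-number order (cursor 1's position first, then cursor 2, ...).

After op 1 (move_right): buffer="jzakat" (len 6), cursors c1@2 c2@5 c3@6, authorship ......
After op 2 (add_cursor(2)): buffer="jzakat" (len 6), cursors c1@2 c4@2 c2@5 c3@6, authorship ......
After op 3 (insert('d')): buffer="jzddakadtd" (len 10), cursors c1@4 c4@4 c2@8 c3@10, authorship ..14...2.3
After op 4 (insert('r')): buffer="jzddrrakadrtdr" (len 14), cursors c1@6 c4@6 c2@11 c3@14, authorship ..1414...22.33
After op 5 (insert('a')): buffer="jzddrraaakadratdra" (len 18), cursors c1@8 c4@8 c2@14 c3@18, authorship ..141414...222.333

Answer: 8 14 18 8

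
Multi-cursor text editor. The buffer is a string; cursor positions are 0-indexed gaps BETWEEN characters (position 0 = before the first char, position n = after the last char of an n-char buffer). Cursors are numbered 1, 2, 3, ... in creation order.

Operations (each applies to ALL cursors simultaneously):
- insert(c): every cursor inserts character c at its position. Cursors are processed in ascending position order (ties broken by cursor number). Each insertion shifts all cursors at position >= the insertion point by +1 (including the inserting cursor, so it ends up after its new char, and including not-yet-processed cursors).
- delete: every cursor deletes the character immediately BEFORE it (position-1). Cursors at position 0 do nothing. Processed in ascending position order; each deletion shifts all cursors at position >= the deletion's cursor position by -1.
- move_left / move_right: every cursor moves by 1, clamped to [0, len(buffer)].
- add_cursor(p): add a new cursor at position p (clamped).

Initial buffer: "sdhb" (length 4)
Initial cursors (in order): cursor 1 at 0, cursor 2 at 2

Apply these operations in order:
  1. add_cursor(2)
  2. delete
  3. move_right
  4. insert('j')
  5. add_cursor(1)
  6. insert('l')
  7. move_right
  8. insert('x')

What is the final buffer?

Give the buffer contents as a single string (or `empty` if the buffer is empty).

After op 1 (add_cursor(2)): buffer="sdhb" (len 4), cursors c1@0 c2@2 c3@2, authorship ....
After op 2 (delete): buffer="hb" (len 2), cursors c1@0 c2@0 c3@0, authorship ..
After op 3 (move_right): buffer="hb" (len 2), cursors c1@1 c2@1 c3@1, authorship ..
After op 4 (insert('j')): buffer="hjjjb" (len 5), cursors c1@4 c2@4 c3@4, authorship .123.
After op 5 (add_cursor(1)): buffer="hjjjb" (len 5), cursors c4@1 c1@4 c2@4 c3@4, authorship .123.
After op 6 (insert('l')): buffer="hljjjlllb" (len 9), cursors c4@2 c1@8 c2@8 c3@8, authorship .4123123.
After op 7 (move_right): buffer="hljjjlllb" (len 9), cursors c4@3 c1@9 c2@9 c3@9, authorship .4123123.
After op 8 (insert('x')): buffer="hljxjjlllbxxx" (len 13), cursors c4@4 c1@13 c2@13 c3@13, authorship .41423123.123

Answer: hljxjjlllbxxx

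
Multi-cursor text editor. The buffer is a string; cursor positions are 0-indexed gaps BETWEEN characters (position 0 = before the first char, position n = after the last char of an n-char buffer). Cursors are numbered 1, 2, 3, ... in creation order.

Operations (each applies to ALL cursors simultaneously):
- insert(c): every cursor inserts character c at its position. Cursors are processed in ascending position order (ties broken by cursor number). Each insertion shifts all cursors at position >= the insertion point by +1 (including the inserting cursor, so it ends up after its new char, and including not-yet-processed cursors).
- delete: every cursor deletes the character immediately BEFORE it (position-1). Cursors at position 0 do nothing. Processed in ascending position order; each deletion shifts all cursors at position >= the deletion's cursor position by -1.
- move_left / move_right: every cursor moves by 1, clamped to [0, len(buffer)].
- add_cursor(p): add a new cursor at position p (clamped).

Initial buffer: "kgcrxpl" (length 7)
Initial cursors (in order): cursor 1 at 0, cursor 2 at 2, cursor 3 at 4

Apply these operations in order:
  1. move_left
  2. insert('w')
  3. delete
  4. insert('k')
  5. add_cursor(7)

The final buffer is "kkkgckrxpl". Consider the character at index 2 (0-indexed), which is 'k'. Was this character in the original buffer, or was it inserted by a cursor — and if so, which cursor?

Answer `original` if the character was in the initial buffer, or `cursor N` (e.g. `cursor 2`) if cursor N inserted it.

After op 1 (move_left): buffer="kgcrxpl" (len 7), cursors c1@0 c2@1 c3@3, authorship .......
After op 2 (insert('w')): buffer="wkwgcwrxpl" (len 10), cursors c1@1 c2@3 c3@6, authorship 1.2..3....
After op 3 (delete): buffer="kgcrxpl" (len 7), cursors c1@0 c2@1 c3@3, authorship .......
After op 4 (insert('k')): buffer="kkkgckrxpl" (len 10), cursors c1@1 c2@3 c3@6, authorship 1.2..3....
After op 5 (add_cursor(7)): buffer="kkkgckrxpl" (len 10), cursors c1@1 c2@3 c3@6 c4@7, authorship 1.2..3....
Authorship (.=original, N=cursor N): 1 . 2 . . 3 . . . .
Index 2: author = 2

Answer: cursor 2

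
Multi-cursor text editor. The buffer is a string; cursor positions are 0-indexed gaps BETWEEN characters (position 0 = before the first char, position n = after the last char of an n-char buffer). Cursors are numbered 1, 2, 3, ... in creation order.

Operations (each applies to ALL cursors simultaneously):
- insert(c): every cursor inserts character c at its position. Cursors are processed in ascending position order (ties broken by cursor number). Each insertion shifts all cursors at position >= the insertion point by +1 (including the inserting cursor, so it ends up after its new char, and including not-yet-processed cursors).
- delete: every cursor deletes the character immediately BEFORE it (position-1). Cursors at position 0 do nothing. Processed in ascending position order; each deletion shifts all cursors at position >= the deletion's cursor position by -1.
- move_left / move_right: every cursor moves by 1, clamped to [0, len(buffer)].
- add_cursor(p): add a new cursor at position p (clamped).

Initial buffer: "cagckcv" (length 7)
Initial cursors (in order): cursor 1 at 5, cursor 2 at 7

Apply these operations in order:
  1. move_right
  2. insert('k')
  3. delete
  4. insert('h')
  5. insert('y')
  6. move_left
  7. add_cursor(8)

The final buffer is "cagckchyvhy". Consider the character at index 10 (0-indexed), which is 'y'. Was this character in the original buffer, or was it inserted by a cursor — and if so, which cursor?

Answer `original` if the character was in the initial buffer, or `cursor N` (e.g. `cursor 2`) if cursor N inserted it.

After op 1 (move_right): buffer="cagckcv" (len 7), cursors c1@6 c2@7, authorship .......
After op 2 (insert('k')): buffer="cagckckvk" (len 9), cursors c1@7 c2@9, authorship ......1.2
After op 3 (delete): buffer="cagckcv" (len 7), cursors c1@6 c2@7, authorship .......
After op 4 (insert('h')): buffer="cagckchvh" (len 9), cursors c1@7 c2@9, authorship ......1.2
After op 5 (insert('y')): buffer="cagckchyvhy" (len 11), cursors c1@8 c2@11, authorship ......11.22
After op 6 (move_left): buffer="cagckchyvhy" (len 11), cursors c1@7 c2@10, authorship ......11.22
After op 7 (add_cursor(8)): buffer="cagckchyvhy" (len 11), cursors c1@7 c3@8 c2@10, authorship ......11.22
Authorship (.=original, N=cursor N): . . . . . . 1 1 . 2 2
Index 10: author = 2

Answer: cursor 2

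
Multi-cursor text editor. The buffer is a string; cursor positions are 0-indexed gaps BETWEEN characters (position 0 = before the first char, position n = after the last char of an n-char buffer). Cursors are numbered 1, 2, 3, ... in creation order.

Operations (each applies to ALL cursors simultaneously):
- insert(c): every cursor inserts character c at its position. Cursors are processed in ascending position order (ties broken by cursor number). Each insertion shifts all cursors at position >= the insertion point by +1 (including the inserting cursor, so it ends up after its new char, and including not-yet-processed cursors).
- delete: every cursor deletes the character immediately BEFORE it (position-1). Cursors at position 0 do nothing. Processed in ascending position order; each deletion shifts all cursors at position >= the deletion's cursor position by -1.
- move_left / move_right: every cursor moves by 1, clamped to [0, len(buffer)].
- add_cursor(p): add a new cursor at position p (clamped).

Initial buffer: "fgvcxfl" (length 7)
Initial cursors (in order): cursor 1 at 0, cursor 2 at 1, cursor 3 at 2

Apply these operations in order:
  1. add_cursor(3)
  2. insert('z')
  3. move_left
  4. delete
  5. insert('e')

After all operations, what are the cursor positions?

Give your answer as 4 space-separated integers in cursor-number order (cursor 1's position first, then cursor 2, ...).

Answer: 1 3 5 7

Derivation:
After op 1 (add_cursor(3)): buffer="fgvcxfl" (len 7), cursors c1@0 c2@1 c3@2 c4@3, authorship .......
After op 2 (insert('z')): buffer="zfzgzvzcxfl" (len 11), cursors c1@1 c2@3 c3@5 c4@7, authorship 1.2.3.4....
After op 3 (move_left): buffer="zfzgzvzcxfl" (len 11), cursors c1@0 c2@2 c3@4 c4@6, authorship 1.2.3.4....
After op 4 (delete): buffer="zzzzcxfl" (len 8), cursors c1@0 c2@1 c3@2 c4@3, authorship 1234....
After op 5 (insert('e')): buffer="ezezezezcxfl" (len 12), cursors c1@1 c2@3 c3@5 c4@7, authorship 11223344....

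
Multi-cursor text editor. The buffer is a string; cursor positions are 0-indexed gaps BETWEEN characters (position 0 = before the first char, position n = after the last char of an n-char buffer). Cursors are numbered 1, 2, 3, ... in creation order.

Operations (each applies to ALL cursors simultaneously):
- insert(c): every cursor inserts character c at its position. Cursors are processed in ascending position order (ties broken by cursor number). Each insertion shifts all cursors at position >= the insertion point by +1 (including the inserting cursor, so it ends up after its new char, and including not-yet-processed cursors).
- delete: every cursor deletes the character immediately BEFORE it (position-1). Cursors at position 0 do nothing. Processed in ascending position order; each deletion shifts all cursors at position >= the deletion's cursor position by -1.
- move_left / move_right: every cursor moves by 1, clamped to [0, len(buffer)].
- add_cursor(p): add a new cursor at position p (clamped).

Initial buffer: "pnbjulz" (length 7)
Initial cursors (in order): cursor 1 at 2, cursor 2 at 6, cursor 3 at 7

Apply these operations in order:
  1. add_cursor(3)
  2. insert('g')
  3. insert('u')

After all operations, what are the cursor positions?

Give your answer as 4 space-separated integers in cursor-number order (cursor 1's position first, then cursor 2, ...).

Answer: 4 12 15 7

Derivation:
After op 1 (add_cursor(3)): buffer="pnbjulz" (len 7), cursors c1@2 c4@3 c2@6 c3@7, authorship .......
After op 2 (insert('g')): buffer="pngbgjulgzg" (len 11), cursors c1@3 c4@5 c2@9 c3@11, authorship ..1.4...2.3
After op 3 (insert('u')): buffer="pngubgujulguzgu" (len 15), cursors c1@4 c4@7 c2@12 c3@15, authorship ..11.44...22.33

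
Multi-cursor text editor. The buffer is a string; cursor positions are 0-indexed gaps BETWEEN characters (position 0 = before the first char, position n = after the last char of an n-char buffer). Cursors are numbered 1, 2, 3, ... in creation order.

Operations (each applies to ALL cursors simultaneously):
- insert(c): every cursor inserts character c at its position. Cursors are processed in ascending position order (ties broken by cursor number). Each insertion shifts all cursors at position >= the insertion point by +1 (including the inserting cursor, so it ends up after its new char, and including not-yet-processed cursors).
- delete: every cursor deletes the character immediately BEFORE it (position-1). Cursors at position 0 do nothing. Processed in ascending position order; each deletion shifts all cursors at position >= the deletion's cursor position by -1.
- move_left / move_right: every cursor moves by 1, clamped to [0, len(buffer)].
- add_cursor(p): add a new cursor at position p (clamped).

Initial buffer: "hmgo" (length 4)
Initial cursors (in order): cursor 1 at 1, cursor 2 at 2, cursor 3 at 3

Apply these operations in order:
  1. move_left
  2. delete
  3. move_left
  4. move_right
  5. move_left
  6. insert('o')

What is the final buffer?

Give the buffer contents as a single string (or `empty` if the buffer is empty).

After op 1 (move_left): buffer="hmgo" (len 4), cursors c1@0 c2@1 c3@2, authorship ....
After op 2 (delete): buffer="go" (len 2), cursors c1@0 c2@0 c3@0, authorship ..
After op 3 (move_left): buffer="go" (len 2), cursors c1@0 c2@0 c3@0, authorship ..
After op 4 (move_right): buffer="go" (len 2), cursors c1@1 c2@1 c3@1, authorship ..
After op 5 (move_left): buffer="go" (len 2), cursors c1@0 c2@0 c3@0, authorship ..
After op 6 (insert('o')): buffer="ooogo" (len 5), cursors c1@3 c2@3 c3@3, authorship 123..

Answer: ooogo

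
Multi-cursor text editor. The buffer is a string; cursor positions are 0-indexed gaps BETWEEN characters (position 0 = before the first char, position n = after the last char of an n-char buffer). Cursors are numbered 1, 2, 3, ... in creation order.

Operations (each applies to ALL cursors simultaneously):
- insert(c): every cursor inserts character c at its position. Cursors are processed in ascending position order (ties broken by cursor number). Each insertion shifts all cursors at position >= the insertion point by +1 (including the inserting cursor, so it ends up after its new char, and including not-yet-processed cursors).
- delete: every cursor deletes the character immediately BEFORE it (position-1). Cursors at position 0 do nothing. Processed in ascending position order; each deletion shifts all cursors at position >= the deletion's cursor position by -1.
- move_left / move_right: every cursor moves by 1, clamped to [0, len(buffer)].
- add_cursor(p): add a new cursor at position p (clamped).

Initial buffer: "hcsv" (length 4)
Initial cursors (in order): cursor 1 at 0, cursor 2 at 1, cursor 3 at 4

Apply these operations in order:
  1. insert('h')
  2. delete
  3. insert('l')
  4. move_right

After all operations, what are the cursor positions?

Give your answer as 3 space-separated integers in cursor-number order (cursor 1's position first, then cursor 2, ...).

After op 1 (insert('h')): buffer="hhhcsvh" (len 7), cursors c1@1 c2@3 c3@7, authorship 1.2...3
After op 2 (delete): buffer="hcsv" (len 4), cursors c1@0 c2@1 c3@4, authorship ....
After op 3 (insert('l')): buffer="lhlcsvl" (len 7), cursors c1@1 c2@3 c3@7, authorship 1.2...3
After op 4 (move_right): buffer="lhlcsvl" (len 7), cursors c1@2 c2@4 c3@7, authorship 1.2...3

Answer: 2 4 7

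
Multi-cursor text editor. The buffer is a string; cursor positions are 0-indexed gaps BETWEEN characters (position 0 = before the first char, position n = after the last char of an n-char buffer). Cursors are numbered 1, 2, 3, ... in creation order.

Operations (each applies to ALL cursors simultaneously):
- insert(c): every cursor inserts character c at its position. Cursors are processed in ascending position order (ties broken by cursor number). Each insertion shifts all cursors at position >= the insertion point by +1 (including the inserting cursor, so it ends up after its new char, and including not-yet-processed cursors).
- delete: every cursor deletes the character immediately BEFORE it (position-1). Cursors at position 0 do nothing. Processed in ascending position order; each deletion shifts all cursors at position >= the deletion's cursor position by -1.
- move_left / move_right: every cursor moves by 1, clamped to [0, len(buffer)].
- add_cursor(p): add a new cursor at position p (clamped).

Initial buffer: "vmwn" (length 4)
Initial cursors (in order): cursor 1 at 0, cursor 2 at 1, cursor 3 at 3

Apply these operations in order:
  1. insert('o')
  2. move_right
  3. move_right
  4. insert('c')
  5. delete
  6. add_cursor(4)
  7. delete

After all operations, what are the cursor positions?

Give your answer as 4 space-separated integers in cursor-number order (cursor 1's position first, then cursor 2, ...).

After op 1 (insert('o')): buffer="ovomwon" (len 7), cursors c1@1 c2@3 c3@6, authorship 1.2..3.
After op 2 (move_right): buffer="ovomwon" (len 7), cursors c1@2 c2@4 c3@7, authorship 1.2..3.
After op 3 (move_right): buffer="ovomwon" (len 7), cursors c1@3 c2@5 c3@7, authorship 1.2..3.
After op 4 (insert('c')): buffer="ovocmwconc" (len 10), cursors c1@4 c2@7 c3@10, authorship 1.21..23.3
After op 5 (delete): buffer="ovomwon" (len 7), cursors c1@3 c2@5 c3@7, authorship 1.2..3.
After op 6 (add_cursor(4)): buffer="ovomwon" (len 7), cursors c1@3 c4@4 c2@5 c3@7, authorship 1.2..3.
After op 7 (delete): buffer="ovo" (len 3), cursors c1@2 c2@2 c4@2 c3@3, authorship 1.3

Answer: 2 2 3 2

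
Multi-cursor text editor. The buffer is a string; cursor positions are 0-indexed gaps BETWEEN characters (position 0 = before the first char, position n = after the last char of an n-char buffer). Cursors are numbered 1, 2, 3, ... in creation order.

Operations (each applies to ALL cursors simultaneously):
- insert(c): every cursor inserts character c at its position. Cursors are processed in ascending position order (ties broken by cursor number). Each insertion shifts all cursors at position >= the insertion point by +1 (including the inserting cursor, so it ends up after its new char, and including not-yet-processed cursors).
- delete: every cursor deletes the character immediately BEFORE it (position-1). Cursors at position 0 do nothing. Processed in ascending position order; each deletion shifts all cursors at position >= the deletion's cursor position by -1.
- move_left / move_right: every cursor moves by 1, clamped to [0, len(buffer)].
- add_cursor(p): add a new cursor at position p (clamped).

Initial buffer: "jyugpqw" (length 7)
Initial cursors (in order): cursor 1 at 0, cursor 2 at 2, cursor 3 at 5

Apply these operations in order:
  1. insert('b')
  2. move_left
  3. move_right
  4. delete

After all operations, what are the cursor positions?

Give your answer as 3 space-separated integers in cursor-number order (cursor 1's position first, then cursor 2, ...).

Answer: 0 2 5

Derivation:
After op 1 (insert('b')): buffer="bjybugpbqw" (len 10), cursors c1@1 c2@4 c3@8, authorship 1..2...3..
After op 2 (move_left): buffer="bjybugpbqw" (len 10), cursors c1@0 c2@3 c3@7, authorship 1..2...3..
After op 3 (move_right): buffer="bjybugpbqw" (len 10), cursors c1@1 c2@4 c3@8, authorship 1..2...3..
After op 4 (delete): buffer="jyugpqw" (len 7), cursors c1@0 c2@2 c3@5, authorship .......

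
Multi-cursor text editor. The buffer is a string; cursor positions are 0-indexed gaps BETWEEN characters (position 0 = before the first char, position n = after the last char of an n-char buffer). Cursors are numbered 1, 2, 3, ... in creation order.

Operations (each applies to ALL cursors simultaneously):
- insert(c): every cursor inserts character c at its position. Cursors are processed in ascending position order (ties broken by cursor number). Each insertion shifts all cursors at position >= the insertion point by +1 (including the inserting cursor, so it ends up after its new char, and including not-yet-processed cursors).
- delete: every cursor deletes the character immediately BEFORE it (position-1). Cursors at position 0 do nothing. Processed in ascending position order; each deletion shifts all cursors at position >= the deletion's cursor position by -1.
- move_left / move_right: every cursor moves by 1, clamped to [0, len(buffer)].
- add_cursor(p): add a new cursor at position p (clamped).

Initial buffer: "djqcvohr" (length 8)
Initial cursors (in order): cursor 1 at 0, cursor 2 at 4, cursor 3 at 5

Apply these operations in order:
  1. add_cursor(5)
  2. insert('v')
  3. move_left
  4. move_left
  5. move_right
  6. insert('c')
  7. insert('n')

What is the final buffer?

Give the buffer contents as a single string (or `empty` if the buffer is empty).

Answer: vcndjqccnvvvccnnvohr

Derivation:
After op 1 (add_cursor(5)): buffer="djqcvohr" (len 8), cursors c1@0 c2@4 c3@5 c4@5, authorship ........
After op 2 (insert('v')): buffer="vdjqcvvvvohr" (len 12), cursors c1@1 c2@6 c3@9 c4@9, authorship 1....2.34...
After op 3 (move_left): buffer="vdjqcvvvvohr" (len 12), cursors c1@0 c2@5 c3@8 c4@8, authorship 1....2.34...
After op 4 (move_left): buffer="vdjqcvvvvohr" (len 12), cursors c1@0 c2@4 c3@7 c4@7, authorship 1....2.34...
After op 5 (move_right): buffer="vdjqcvvvvohr" (len 12), cursors c1@1 c2@5 c3@8 c4@8, authorship 1....2.34...
After op 6 (insert('c')): buffer="vcdjqccvvvccvohr" (len 16), cursors c1@2 c2@7 c3@12 c4@12, authorship 11....22.3344...
After op 7 (insert('n')): buffer="vcndjqccnvvvccnnvohr" (len 20), cursors c1@3 c2@9 c3@16 c4@16, authorship 111....222.334344...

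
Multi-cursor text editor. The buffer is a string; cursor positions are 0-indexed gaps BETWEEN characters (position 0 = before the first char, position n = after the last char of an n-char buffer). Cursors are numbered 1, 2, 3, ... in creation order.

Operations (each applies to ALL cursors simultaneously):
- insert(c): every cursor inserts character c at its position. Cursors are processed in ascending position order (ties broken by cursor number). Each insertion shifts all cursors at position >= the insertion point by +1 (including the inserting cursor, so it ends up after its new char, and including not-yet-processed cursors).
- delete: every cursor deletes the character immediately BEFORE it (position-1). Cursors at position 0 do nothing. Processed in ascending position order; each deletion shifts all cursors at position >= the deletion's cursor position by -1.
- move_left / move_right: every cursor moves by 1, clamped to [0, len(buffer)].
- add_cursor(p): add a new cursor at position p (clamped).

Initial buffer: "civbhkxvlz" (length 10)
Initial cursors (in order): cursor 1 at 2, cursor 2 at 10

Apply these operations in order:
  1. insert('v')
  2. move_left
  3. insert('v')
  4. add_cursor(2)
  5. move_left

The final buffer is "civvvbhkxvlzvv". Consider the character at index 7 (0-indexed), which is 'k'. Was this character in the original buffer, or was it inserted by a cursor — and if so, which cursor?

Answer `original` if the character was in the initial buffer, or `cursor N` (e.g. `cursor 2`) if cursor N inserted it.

After op 1 (insert('v')): buffer="civvbhkxvlzv" (len 12), cursors c1@3 c2@12, authorship ..1........2
After op 2 (move_left): buffer="civvbhkxvlzv" (len 12), cursors c1@2 c2@11, authorship ..1........2
After op 3 (insert('v')): buffer="civvvbhkxvlzvv" (len 14), cursors c1@3 c2@13, authorship ..11........22
After op 4 (add_cursor(2)): buffer="civvvbhkxvlzvv" (len 14), cursors c3@2 c1@3 c2@13, authorship ..11........22
After op 5 (move_left): buffer="civvvbhkxvlzvv" (len 14), cursors c3@1 c1@2 c2@12, authorship ..11........22
Authorship (.=original, N=cursor N): . . 1 1 . . . . . . . . 2 2
Index 7: author = original

Answer: original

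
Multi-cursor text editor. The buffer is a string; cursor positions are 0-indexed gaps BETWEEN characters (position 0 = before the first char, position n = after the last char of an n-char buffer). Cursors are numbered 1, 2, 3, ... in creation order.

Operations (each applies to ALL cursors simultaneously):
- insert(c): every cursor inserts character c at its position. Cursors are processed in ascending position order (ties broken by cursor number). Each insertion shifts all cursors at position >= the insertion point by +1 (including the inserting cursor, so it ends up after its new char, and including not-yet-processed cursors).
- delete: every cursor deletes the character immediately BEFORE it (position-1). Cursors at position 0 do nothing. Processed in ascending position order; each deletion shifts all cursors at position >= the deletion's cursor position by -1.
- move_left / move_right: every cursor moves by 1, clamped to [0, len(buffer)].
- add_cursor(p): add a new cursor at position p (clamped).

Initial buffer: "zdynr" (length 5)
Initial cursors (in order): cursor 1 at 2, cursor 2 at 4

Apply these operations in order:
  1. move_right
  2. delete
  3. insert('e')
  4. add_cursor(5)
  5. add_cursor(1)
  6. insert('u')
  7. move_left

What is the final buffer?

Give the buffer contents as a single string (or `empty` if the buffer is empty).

Answer: zudeuneuu

Derivation:
After op 1 (move_right): buffer="zdynr" (len 5), cursors c1@3 c2@5, authorship .....
After op 2 (delete): buffer="zdn" (len 3), cursors c1@2 c2@3, authorship ...
After op 3 (insert('e')): buffer="zdene" (len 5), cursors c1@3 c2@5, authorship ..1.2
After op 4 (add_cursor(5)): buffer="zdene" (len 5), cursors c1@3 c2@5 c3@5, authorship ..1.2
After op 5 (add_cursor(1)): buffer="zdene" (len 5), cursors c4@1 c1@3 c2@5 c3@5, authorship ..1.2
After op 6 (insert('u')): buffer="zudeuneuu" (len 9), cursors c4@2 c1@5 c2@9 c3@9, authorship .4.11.223
After op 7 (move_left): buffer="zudeuneuu" (len 9), cursors c4@1 c1@4 c2@8 c3@8, authorship .4.11.223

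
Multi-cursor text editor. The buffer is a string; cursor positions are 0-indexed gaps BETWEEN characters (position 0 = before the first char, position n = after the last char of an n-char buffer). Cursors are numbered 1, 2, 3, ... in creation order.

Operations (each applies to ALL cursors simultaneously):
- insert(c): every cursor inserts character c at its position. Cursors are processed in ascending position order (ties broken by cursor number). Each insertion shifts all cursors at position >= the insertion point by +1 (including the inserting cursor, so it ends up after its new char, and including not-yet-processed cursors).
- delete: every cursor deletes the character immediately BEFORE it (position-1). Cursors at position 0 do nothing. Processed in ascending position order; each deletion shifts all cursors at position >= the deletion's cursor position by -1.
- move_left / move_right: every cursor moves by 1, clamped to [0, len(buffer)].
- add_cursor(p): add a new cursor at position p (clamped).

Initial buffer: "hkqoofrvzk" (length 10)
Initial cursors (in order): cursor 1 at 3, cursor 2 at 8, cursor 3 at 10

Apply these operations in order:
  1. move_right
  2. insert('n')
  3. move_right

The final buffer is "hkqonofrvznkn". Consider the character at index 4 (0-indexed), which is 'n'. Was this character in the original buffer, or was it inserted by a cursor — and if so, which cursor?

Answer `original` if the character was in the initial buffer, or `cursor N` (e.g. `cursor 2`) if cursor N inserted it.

Answer: cursor 1

Derivation:
After op 1 (move_right): buffer="hkqoofrvzk" (len 10), cursors c1@4 c2@9 c3@10, authorship ..........
After op 2 (insert('n')): buffer="hkqonofrvznkn" (len 13), cursors c1@5 c2@11 c3@13, authorship ....1.....2.3
After op 3 (move_right): buffer="hkqonofrvznkn" (len 13), cursors c1@6 c2@12 c3@13, authorship ....1.....2.3
Authorship (.=original, N=cursor N): . . . . 1 . . . . . 2 . 3
Index 4: author = 1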